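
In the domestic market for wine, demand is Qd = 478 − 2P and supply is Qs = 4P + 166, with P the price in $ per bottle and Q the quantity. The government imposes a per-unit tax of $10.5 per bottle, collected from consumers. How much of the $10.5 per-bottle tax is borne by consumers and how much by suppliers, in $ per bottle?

Without the tax, 478 − 2P = 4P + 166 gives 6P = 312, so P* = $52 and Q* = 374.
With the tax collected from consumers, demand (in seller-price terms) shifts: Qd = 478 − 2(P + 10.5).
Solving gives Q = 360 with consumers paying $59 and suppliers receiving $48.5 (the $10.5 wedge).
Burden on consumers: $7; on suppliers: $3.5. (They sum to $10.5.)

Consumers bear $7 per bottle; suppliers bear $3.5 per bottle.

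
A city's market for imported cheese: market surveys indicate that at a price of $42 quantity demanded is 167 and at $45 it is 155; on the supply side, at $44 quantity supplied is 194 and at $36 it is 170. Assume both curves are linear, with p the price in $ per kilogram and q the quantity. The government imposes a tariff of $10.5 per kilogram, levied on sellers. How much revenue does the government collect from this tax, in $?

Tax revenue = $1690.5.

Demand slope: (155 − 167)/(45 − 42) = -4, so qd = 335 − 4p.
Supply slope: (170 − 194)/(36 − 44) = 3, so qs = 3p + 62.
Without the tax, 335 − 4p = 3p + 62 gives 7p = 273, so p* = $39 and q* = 179.
With the tax collected from sellers, supply shifts: qs = 3(p − 10.5) + 62.
Solving gives q = 161 with buyers paying $43.5 and sellers receiving $33 (the $10.5 wedge).
Revenue = t · Q = 10.5 · 161 = $1690.5.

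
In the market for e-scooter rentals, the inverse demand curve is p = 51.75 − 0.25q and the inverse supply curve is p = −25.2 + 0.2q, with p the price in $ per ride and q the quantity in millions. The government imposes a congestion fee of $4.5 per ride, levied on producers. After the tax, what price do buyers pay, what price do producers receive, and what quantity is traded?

Rewrite in direct form: qd = 207 − 4p and qs = 5p + 126.
Before the tax: set 207 − 4p = 5p + 126 → p* = $9, q* = 171.
With the tax collected from producers, supply shifts: qs = 5(p − 4.5) + 126.
New equilibrium: buyers pay $11.5, producers receive $7, q = 161. (Wedge: pb − ps = 4.5.)
The less price-elastic side of the market bears the larger share of a per-unit tax.

Buyers pay $11.5; producers receive $7; quantity = 161.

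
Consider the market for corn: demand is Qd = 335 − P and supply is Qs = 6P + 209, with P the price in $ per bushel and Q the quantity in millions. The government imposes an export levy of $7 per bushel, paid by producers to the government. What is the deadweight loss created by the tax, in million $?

Deadweight loss = $21 million.

Without the tax, 335 − P = 6P + 209 gives 7P = 126, so P* = $18 and Q* = 317.
With the tax collected from producers, supply shifts: Qs = 6(P − 7) + 209.
Solving gives Q = 311 with buyers paying $24 and producers receiving $17 (the $7 wedge).
Quantity falls by |ΔQ| = |317 − 311| = 6.
DWL = ½ · t · |ΔQ| = ½ · 7 · 6 = $21.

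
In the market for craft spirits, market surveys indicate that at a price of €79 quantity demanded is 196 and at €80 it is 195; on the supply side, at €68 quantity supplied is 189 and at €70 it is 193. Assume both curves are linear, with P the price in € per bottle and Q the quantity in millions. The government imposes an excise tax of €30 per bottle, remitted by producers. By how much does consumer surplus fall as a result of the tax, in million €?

Consumer surplus falls by €3820 million.

Demand slope: (195 − 196)/(80 − 79) = -1, so Qd = 275 − P.
Supply slope: (193 − 189)/(70 − 68) = 2, so Qs = 2P + 53.
Without the tax, 275 − P = 2P + 53 gives 3P = 222, so P* = €74 and Q* = 201.
With the tax collected from producers, supply shifts: Qs = 2(P − 30) + 53.
Solving gives Q = 181 with buyers paying €94 and producers receiving €64 (the €30 wedge).
ΔCS is the trapezoid between Q = 181 and Q = 201 of height €20: ½ · (201 + 181) · 20 = €3820.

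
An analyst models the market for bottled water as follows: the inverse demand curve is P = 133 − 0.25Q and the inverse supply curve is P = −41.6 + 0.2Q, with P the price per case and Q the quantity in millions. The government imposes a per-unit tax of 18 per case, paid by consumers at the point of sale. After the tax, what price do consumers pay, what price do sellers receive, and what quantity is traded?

Inverting to Q(P) form: Qd = 532 − 4P; Qs = 5P + 208.
Before the tax: set 532 − 4P = 5P + 208 → P* = 36, Q* = 388.
With the tax collected from consumers, demand (in seller-price terms) shifts: Qd = 532 − 4(P + 18).
New equilibrium: consumers pay 46, sellers receive 28, Q = 348. (Wedge: Pb − Ps = 18.)

Consumers pay 46; sellers receive 28; quantity = 348.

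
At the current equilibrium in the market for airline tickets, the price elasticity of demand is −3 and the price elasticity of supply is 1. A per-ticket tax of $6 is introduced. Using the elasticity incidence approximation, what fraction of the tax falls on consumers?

Incidence ratio: consumers' share ≈ εs / (εs + |εd|) = 1 / (1 + 3) = 0.25.
Supply is the less elastic side, so consumers bear the smaller share.

Consumers' share ≈ 0.25.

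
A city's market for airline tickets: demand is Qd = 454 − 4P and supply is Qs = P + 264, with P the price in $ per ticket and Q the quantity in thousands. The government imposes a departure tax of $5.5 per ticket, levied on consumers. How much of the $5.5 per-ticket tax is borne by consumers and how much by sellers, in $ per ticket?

Consumers bear $1.1 per ticket; sellers bear $4.4 per ticket.

Before the tax: set 454 − 4P = P + 264 → P* = $38, Q* = 302.
With the tax collected from consumers, demand (in seller-price terms) shifts: Qd = 454 − 4(P + 5.5).
Solving gives Q = 297.6 with consumers paying $39.1 and sellers receiving $33.6 (the $5.5 wedge).
Burden on consumers: $1.1; on sellers: $4.4. (They sum to $5.5.)
The less price-elastic side of the market bears the larger share of a per-unit tax.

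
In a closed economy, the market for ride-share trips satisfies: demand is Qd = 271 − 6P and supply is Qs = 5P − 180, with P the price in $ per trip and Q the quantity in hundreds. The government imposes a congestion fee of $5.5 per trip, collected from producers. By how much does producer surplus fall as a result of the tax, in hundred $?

Without the tax, 271 − 6P = 5P − 180 gives 11P = 451, so P* = $41 and Q* = 25.
With the tax collected from producers, supply shifts: Qs = 5(P − 5.5) − 180.
New equilibrium: consumers pay $43.5, producers receive $38, Q = 10. (Wedge: Pb − Ps = 5.5.)
ΔPS is the trapezoid between Q = 10 and Q = 25 of height $3: ½ · (25 + 10) · 3 = $52.5.

Producer surplus falls by $52.5 hundred.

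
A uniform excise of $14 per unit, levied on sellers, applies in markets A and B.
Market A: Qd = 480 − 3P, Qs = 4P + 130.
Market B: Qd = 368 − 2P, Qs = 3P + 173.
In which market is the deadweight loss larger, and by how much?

Market A, by $50.4.

Market A: pre-tax P* = $50, Q* = 330; post-tax Q = 306; deadweight loss = $168.
Market B: pre-tax P* = $39, Q* = 290; post-tax Q = 273.2; deadweight loss = $117.6.
Difference: $168 vs $117.6 → market A is larger by $50.4.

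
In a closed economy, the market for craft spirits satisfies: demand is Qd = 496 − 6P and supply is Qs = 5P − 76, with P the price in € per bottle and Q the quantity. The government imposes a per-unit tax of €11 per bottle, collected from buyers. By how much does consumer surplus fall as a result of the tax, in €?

Without the tax, 496 − 6P = 5P − 76 gives 11P = 572, so P* = €52 and Q* = 184.
With the tax collected from buyers, demand (in seller-price terms) shifts: Qd = 496 − 6(P + 11).
Solving gives Q = 154 with buyers paying €57 and sellers receiving €46 (the €11 wedge).
ΔCS is the trapezoid between Q = 154 and Q = 184 of height €5: ½ · (184 + 154) · 5 = €845.

Consumer surplus falls by €845.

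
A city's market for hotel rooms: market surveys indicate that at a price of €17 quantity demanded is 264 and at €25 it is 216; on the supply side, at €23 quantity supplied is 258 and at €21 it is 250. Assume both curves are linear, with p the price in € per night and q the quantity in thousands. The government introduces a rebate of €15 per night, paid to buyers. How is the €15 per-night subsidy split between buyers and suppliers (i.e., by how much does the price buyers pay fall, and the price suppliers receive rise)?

Demand slope: (216 − 264)/(25 − 17) = -6, so qd = 366 − 6p.
Supply slope: (250 − 258)/(21 − 23) = 4, so qs = 4p + 166.
Without the subsidy, 366 − 6p = 4p + 166 gives 10p = 200, so p* = €20 and q* = 246.
With a per-unit subsidy paid to buyers, each effectively pays p − 15, so demand becomes qd = 366 − 6(p − 15).
New equilibrium: buyers pay €14, suppliers receive €29, q = 282. (Wedge: pb − ps = −15.)
Gain to buyers: €6; to suppliers: €9. (They sum to €15.)

Buyers gain €6 per night; suppliers gain €9 per night.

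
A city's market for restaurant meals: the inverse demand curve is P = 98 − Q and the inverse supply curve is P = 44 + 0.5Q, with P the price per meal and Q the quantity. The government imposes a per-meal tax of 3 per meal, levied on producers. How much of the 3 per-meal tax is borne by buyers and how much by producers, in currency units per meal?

Buyers bear 2 per meal; producers bear 1 per meal.

Rewrite in direct form: Qd = 98 − P and Qs = 2P − 88.
Before the tax: set 98 − P = 2P − 88 → P* = 62, Q* = 36.
With the tax collected from producers, supply shifts: Qs = 2(P − 3) − 88.
Solving gives Q = 34 with buyers paying 64 and producers receiving 61 (the 3 wedge).
Burden on buyers: 2; on producers: 1. (They sum to 3.)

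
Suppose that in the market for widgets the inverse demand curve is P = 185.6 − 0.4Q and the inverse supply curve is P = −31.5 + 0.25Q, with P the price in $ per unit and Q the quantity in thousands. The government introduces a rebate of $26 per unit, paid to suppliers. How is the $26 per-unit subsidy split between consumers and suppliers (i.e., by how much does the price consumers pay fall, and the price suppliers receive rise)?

Rewrite in direct form: Qd = 464 − 2.5P and Qs = 4P + 126.
Without the subsidy, 464 − 2.5P = 4P + 126 gives 6.5P = 338, so P* = $52 and Q* = 334.
With a per-unit subsidy paid to suppliers, each receives P + 26 per unit sold, so supply becomes Qs = 4(P + 26) + 126.
Solving gives Q = 374 with consumers paying $36 and suppliers receiving $62 (the $26 wedge).
Gain to consumers: $16; to suppliers: $10. (They sum to $26.)

Consumers gain $16 per unit; suppliers gain $10 per unit.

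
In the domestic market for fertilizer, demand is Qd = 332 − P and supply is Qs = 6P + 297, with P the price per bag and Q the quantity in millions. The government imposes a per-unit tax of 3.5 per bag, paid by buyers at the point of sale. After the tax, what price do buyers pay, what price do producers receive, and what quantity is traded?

Buyers pay 8; producers receive 4.5; quantity = 324.

Without the tax, 332 − P = 6P + 297 gives 7P = 35, so P* = 5 and Q* = 327.
With the tax collected from buyers, demand (in seller-price terms) shifts: Qd = 332 − (P + 3.5).
New equilibrium: buyers pay 8, producers receive 4.5, Q = 324. (Wedge: Pb − Ps = 3.5.)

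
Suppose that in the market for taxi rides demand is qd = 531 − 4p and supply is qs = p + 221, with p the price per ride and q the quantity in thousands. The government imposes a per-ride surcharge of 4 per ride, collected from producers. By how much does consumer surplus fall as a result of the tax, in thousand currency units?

Consumer surplus falls by 225.12 thousand.

Without the tax, 531 − 4p = p + 221 gives 5p = 310, so p* = 62 and q* = 283.
With the tax collected from producers, supply shifts: qs = (p − 4) + 221.
New equilibrium: consumers pay 62.8, producers receive 58.8, q = 279.8. (Wedge: pb − ps = 4.)
ΔCS is the trapezoid between Q = 279.8 and Q = 283 of height 0.8: ½ · (283 + 279.8) · 0.8 = 225.12.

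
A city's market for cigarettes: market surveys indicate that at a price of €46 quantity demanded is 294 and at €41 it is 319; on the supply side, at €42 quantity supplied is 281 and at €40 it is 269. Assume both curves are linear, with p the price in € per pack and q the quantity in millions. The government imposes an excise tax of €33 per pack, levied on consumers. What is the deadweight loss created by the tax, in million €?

Deadweight loss = €1485 million.

Demand slope: (319 − 294)/(41 − 46) = -5, so qd = 524 − 5p.
Supply slope: (269 − 281)/(40 − 42) = 6, so qs = 6p + 29.
Before the tax: set 524 − 5p = 6p + 29 → p* = €45, q* = 299.
With the tax collected from consumers, demand (in seller-price terms) shifts: qd = 524 − 5(p + 33).
Solving gives q = 209 with consumers paying €63 and producers receiving €30 (the €33 wedge).
Quantity falls by |ΔQ| = |299 − 209| = 90.
DWL = ½ · t · |ΔQ| = ½ · 33 · 90 = €1485.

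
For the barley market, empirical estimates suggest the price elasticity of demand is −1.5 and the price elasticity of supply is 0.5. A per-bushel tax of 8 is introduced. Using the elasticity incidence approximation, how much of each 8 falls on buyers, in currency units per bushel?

Incidence ratio: buyers' share ≈ εs / (εs + |εd|) = 0.5 / (0.5 + 1.5) = 0.25.
So buyers bear ≈ 0.25 × 8 = 2; sellers bear 6.

Buyers bear ≈ 2 per bushel.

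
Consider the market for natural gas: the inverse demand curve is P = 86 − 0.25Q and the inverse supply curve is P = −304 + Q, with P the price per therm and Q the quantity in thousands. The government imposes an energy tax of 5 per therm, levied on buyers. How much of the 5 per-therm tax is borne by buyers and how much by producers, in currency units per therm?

Rewrite in direct form: Qd = 344 − 4P and Qs = P + 304.
Before the tax: set 344 − 4P = P + 304 → P* = 8, Q* = 312.
With the tax collected from buyers, demand (in seller-price terms) shifts: Qd = 344 − 4(P + 5).
New equilibrium: buyers pay 9, producers receive 4, Q = 308. (Wedge: Pb − Ps = 5.)
Burden on buyers: 1; on producers: 4. (They sum to 5.)

Buyers bear 1 per therm; producers bear 4 per therm.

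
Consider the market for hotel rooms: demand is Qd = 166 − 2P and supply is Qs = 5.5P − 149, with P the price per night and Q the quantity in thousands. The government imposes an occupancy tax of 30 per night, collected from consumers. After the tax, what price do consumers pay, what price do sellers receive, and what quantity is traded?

Without the tax, 166 − 2P = 5.5P − 149 gives 7.5P = 315, so P* = 42 and Q* = 82.
With the tax collected from consumers, demand (in seller-price terms) shifts: Qd = 166 − 2(P + 30).
Solving gives Q = 38 with consumers paying 64 and sellers receiving 34 (the 30 wedge).
The less price-elastic side of the market bears the larger share of a per-unit tax.

Consumers pay 64; sellers receive 34; quantity = 38.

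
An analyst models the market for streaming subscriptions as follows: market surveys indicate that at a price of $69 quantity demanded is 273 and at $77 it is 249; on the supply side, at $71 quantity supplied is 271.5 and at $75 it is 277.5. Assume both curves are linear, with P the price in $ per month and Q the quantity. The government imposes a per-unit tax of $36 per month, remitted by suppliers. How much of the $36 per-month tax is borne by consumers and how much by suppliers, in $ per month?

Consumers bear $12 per month; suppliers bear $24 per month.

Demand slope: (249 − 273)/(77 − 69) = -3, so Qd = 480 − 3P.
Supply slope: (277.5 − 271.5)/(75 − 71) = 1.5, so Qs = 1.5P + 165.
Before the tax: set 480 − 3P = 1.5P + 165 → P* = $70, Q* = 270.
With the tax collected from suppliers, supply shifts: Qs = 1.5(P − 36) + 165.
New equilibrium: consumers pay $82, suppliers receive $46, Q = 234. (Wedge: Pb − Ps = 36.)
Burden on consumers: $12; on suppliers: $24. (They sum to $36.)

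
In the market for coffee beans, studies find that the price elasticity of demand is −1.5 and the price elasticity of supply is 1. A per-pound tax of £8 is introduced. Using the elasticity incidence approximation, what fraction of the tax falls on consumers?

Incidence ratio: consumers' share ≈ εs / (εs + |εd|) = 1 / (1 + 1.5) = 0.4.
Supply is the less elastic side, so consumers bear the smaller share.

Consumers' share ≈ 0.4.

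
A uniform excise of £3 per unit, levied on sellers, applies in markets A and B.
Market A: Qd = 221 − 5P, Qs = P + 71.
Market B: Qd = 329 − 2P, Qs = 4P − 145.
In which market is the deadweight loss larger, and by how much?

Market B, by £2.25.

Market A: pre-tax P* = £25, Q* = 96; post-tax Q = 93.5; deadweight loss = £3.75.
Market B: pre-tax P* = £79, Q* = 171; post-tax Q = 167; deadweight loss = £6.
Difference: £3.75 vs £6 → market B is larger by £2.25.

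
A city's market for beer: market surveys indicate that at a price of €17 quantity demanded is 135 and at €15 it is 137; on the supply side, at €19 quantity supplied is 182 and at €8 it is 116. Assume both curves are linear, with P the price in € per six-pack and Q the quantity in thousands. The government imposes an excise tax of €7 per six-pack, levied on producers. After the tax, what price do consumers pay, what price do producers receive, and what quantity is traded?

Demand slope: (137 − 135)/(15 − 17) = -1, so Qd = 152 − P.
Supply slope: (116 − 182)/(8 − 19) = 6, so Qs = 6P + 68.
Without the tax, 152 − P = 6P + 68 gives 7P = 84, so P* = €12 and Q* = 140.
With the tax collected from producers, supply shifts: Qs = 6(P − 7) + 68.
New equilibrium: consumers pay €18, producers receive €11, Q = 134. (Wedge: Pb − Ps = 7.)
The less price-elastic side of the market bears the larger share of a per-unit tax.

Consumers pay €18; producers receive €11; quantity = 134.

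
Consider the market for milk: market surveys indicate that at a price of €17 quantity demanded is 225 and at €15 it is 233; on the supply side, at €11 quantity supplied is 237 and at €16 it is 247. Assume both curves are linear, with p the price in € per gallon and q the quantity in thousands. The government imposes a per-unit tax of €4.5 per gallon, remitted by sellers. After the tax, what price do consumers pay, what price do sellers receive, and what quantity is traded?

Demand slope: (233 − 225)/(15 − 17) = -4, so qd = 293 − 4p.
Supply slope: (247 − 237)/(16 − 11) = 2, so qs = 2p + 215.
Without the tax, 293 − 4p = 2p + 215 gives 6p = 78, so p* = €13 and q* = 241.
With the tax collected from sellers, supply shifts: qs = 2(p − 4.5) + 215.
New equilibrium: consumers pay €14.5, sellers receive €10, q = 235. (Wedge: pb − ps = 4.5.)
The less price-elastic side of the market bears the larger share of a per-unit tax.

Consumers pay €14.5; sellers receive €10; quantity = 235.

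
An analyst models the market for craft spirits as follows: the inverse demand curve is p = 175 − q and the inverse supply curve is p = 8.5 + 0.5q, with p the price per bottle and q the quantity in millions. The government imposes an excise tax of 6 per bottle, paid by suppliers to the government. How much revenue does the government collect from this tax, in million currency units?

Tax revenue = 642 million.

Rewrite in direct form: qd = 175 − p and qs = 2p − 17.
Without the tax, 175 − p = 2p − 17 gives 3p = 192, so p* = 64 and q* = 111.
With the tax collected from suppliers, supply shifts: qs = 2(p − 6) − 17.
Solving gives q = 107 with buyers paying 68 and suppliers receiving 62 (the 6 wedge).
Revenue = t · Q = 6 · 107 = 642.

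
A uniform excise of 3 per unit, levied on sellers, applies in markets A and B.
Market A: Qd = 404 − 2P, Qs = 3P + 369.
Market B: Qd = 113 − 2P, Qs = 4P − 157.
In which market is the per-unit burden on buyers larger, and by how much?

Market A: pre-tax P* = 7, Q* = 390; post-tax Q = 386.4; per-unit burden on buyers = 1.8.
Market B: pre-tax P* = 45, Q* = 23; post-tax Q = 19; per-unit burden on buyers = 2.
Difference: 1.8 vs 2 → market B is larger by 0.2.

Market B, by 0.2.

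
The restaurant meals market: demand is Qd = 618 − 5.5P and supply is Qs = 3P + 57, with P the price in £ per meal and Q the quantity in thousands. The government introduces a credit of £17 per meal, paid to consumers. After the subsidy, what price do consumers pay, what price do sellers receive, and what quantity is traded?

Without the subsidy, 618 − 5.5P = 3P + 57 gives 8.5P = 561, so P* = £66 and Q* = 255.
With a per-unit subsidy paid to consumers, each effectively pays P − 17, so demand becomes Qd = 618 − 5.5(P − 17).
New equilibrium: consumers pay £60, sellers receive £77, Q = 288. (Wedge: Pb − Ps = −17.)

Consumers pay £60; sellers receive £77; quantity = 288.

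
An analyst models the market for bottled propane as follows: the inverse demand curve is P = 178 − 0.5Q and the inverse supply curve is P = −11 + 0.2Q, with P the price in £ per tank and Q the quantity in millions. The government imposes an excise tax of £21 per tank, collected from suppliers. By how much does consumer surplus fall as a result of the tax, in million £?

Rewrite in direct form: Qd = 356 − 2P and Qs = 5P + 55.
Without the tax, 356 − 2P = 5P + 55 gives 7P = 301, so P* = £43 and Q* = 270.
With the tax collected from suppliers, supply shifts: Qs = 5(P − 21) + 55.
Solving gives Q = 240 with consumers paying £58 and suppliers receiving £37 (the £21 wedge).
ΔCS is the trapezoid between Q = 240 and Q = 270 of height £15: ½ · (270 + 240) · 15 = £3825.

Consumer surplus falls by £3825 million.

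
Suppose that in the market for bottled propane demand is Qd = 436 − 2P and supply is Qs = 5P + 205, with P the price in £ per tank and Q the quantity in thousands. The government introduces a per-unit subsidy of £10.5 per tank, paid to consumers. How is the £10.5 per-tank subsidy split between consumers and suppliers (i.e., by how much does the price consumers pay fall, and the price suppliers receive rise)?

Before the subsidy: set 436 − 2P = 5P + 205 → P* = £33, Q* = 370.
With a per-unit subsidy paid to consumers, each effectively pays P − 10.5, so demand becomes Qd = 436 − 2(P − 10.5).
New equilibrium: consumers pay £25.5, suppliers receive £36, Q = 385. (Wedge: Pb − Ps = −10.5.)
Gain to consumers: £7.5; to suppliers: £3. (They sum to £10.5.)

Consumers gain £7.5 per tank; suppliers gain £3 per tank.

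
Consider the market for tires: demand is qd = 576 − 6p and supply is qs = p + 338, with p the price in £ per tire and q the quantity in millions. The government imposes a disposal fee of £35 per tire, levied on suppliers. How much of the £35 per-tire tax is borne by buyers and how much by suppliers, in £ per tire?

Buyers bear £5 per tire; suppliers bear £30 per tire.

Without the tax, 576 − 6p = p + 338 gives 7p = 238, so p* = £34 and q* = 372.
With the tax collected from suppliers, supply shifts: qs = (p − 35) + 338.
New equilibrium: buyers pay £39, suppliers receive £4, q = 342. (Wedge: pb − ps = 35.)
Burden on buyers: £5; on suppliers: £30. (They sum to £35.)
The less price-elastic side of the market bears the larger share of a per-unit tax.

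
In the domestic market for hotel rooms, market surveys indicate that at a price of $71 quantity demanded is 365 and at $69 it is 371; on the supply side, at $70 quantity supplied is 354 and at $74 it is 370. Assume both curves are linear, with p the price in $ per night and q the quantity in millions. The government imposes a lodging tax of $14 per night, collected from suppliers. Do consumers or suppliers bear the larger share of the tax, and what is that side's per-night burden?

Consumers bear the larger share: $8 per night.

Demand slope: (371 − 365)/(69 − 71) = -3, so qd = 578 − 3p.
Supply slope: (370 − 354)/(74 − 70) = 4, so qs = 4p + 74.
Without the tax, 578 − 3p = 4p + 74 gives 7p = 504, so p* = $72 and q* = 362.
With the tax collected from suppliers, supply shifts: qs = 4(p − 14) + 74.
New equilibrium: consumers pay $80, suppliers receive $66, q = 338. (Wedge: pb − ps = 14.)
Per-night burden: consumers $8, suppliers $6.
Consumers take the larger share because demand is less price-elastic here (demand slope 3 vs supply slope 4).
The less price-elastic side of the market bears the larger share of a per-unit tax.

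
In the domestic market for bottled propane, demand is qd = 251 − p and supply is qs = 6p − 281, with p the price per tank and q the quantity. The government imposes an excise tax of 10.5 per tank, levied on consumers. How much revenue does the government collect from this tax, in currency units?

Without the tax, 251 − p = 6p − 281 gives 7p = 532, so p* = 76 and q* = 175.
With the tax collected from consumers, demand (in seller-price terms) shifts: qd = 251 − (p + 10.5).
Solving gives q = 166 with consumers paying 85 and producers receiving 74.5 (the 10.5 wedge).
Revenue = t · Q = 10.5 · 166 = 1743.

Tax revenue = 1743.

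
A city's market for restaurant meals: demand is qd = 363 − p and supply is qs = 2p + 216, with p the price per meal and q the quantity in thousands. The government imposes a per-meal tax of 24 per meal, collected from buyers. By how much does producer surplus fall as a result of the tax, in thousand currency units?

Before the tax: set 363 − p = 2p + 216 → p* = 49, q* = 314.
With the tax collected from buyers, demand (in seller-price terms) shifts: qd = 363 − (p + 24).
Solving gives q = 298 with buyers paying 65 and producers receiving 41 (the 24 wedge).
ΔPS is the trapezoid between Q = 298 and Q = 314 of height 8: ½ · (314 + 298) · 8 = 2448.

Producer surplus falls by 2448 thousand.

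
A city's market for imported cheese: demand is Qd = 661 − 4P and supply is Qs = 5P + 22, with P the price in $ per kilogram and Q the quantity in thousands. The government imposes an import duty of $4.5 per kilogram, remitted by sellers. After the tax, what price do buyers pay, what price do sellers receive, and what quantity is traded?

Without the tax, 661 − 4P = 5P + 22 gives 9P = 639, so P* = $71 and Q* = 377.
With the tax collected from sellers, supply shifts: Qs = 5(P − 4.5) + 22.
New equilibrium: buyers pay $73.5, sellers receive $69, Q = 367. (Wedge: Pb − Ps = 4.5.)

Buyers pay $73.5; sellers receive $69; quantity = 367.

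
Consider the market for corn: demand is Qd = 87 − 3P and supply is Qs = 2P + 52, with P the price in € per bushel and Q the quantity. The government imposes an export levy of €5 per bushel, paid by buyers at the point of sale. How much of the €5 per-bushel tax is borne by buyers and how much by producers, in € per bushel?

Buyers bear €2 per bushel; producers bear €3 per bushel.

Without the tax, 87 − 3P = 2P + 52 gives 5P = 35, so P* = €7 and Q* = 66.
With the tax collected from buyers, demand (in seller-price terms) shifts: Qd = 87 − 3(P + 5).
New equilibrium: buyers pay €9, producers receive €4, Q = 60. (Wedge: Pb − Ps = 5.)
Burden on buyers: €2; on producers: €3. (They sum to €5.)
The less price-elastic side of the market bears the larger share of a per-unit tax.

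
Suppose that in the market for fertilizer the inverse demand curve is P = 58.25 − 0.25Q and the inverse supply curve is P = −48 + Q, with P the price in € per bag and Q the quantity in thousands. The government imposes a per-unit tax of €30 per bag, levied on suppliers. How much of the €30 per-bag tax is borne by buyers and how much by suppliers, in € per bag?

Inverting to Q(P) form: Qd = 233 − 4P; Qs = P + 48.
Before the tax: set 233 − 4P = P + 48 → P* = €37, Q* = 85.
With the tax collected from suppliers, supply shifts: Qs = (P − 30) + 48.
Solving gives Q = 61 with buyers paying €43 and suppliers receiving €13 (the €30 wedge).
Burden on buyers: €6; on suppliers: €24. (They sum to €30.)
The less price-elastic side of the market bears the larger share of a per-unit tax.

Buyers bear €6 per bag; suppliers bear €24 per bag.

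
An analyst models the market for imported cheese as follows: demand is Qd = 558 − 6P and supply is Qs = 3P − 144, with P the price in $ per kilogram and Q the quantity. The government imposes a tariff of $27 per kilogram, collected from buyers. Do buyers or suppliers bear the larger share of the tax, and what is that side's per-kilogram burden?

Suppliers bear the larger share: $18 per kilogram.

Without the tax, 558 − 6P = 3P − 144 gives 9P = 702, so P* = $78 and Q* = 90.
With the tax collected from buyers, demand (in seller-price terms) shifts: Qd = 558 − 6(P + 27).
Solving gives Q = 36 with buyers paying $87 and suppliers receiving $60 (the $27 wedge).
Per-kilogram burden: buyers $9, suppliers $18.
Suppliers take the larger share because supply is less price-elastic here (demand slope 6 vs supply slope 3).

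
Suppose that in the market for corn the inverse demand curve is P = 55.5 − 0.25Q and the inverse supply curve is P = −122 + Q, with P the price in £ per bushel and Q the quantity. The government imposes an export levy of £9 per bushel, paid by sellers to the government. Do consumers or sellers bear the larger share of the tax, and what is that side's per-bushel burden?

Sellers bear the larger share: £7.2 per bushel.

Inverting to Q(P) form: Qd = 222 − 4P; Qs = P + 122.
Without the tax, 222 − 4P = P + 122 gives 5P = 100, so P* = £20 and Q* = 142.
With the tax collected from sellers, supply shifts: Qs = (P − 9) + 122.
Solving gives Q = 134.8 with consumers paying £21.8 and sellers receiving £12.8 (the £9 wedge).
Per-bushel burden: consumers £1.8, sellers £7.2.
Sellers take the larger share because supply is less price-elastic here (demand slope 4 vs supply slope 1).
The less price-elastic side of the market bears the larger share of a per-unit tax.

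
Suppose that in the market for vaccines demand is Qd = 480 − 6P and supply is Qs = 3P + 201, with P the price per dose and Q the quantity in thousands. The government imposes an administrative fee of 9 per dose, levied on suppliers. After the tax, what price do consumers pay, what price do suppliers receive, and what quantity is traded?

Before the tax: set 480 − 6P = 3P + 201 → P* = 31, Q* = 294.
With the tax collected from suppliers, supply shifts: Qs = 3(P − 9) + 201.
Solving gives Q = 276 with consumers paying 34 and suppliers receiving 25 (the 9 wedge).

Consumers pay 34; suppliers receive 25; quantity = 276.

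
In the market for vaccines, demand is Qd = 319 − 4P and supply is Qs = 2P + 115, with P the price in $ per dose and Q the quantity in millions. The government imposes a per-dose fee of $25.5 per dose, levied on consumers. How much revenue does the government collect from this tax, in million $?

Tax revenue = $3799.5 million.

Before the tax: set 319 − 4P = 2P + 115 → P* = $34, Q* = 183.
With the tax collected from consumers, demand (in seller-price terms) shifts: Qd = 319 − 4(P + 25.5).
Solving gives Q = 149 with consumers paying $42.5 and sellers receiving $17 (the $25.5 wedge).
Revenue = t · Q = 25.5 · 149 = $3799.5.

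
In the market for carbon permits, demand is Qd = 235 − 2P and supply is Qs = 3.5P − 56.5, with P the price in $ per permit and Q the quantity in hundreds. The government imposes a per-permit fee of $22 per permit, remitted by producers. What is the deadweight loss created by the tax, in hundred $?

Deadweight loss = $308 hundred.

Without the tax, 235 − 2P = 3.5P − 56.5 gives 5.5P = 291.5, so P* = $53 and Q* = 129.
With the tax collected from producers, supply shifts: Qs = 3.5(P − 22) − 56.5.
Solving gives Q = 101 with consumers paying $67 and producers receiving $45 (the $22 wedge).
Quantity falls by |ΔQ| = |129 − 101| = 28.
DWL = ½ · t · |ΔQ| = ½ · 22 · 28 = $308.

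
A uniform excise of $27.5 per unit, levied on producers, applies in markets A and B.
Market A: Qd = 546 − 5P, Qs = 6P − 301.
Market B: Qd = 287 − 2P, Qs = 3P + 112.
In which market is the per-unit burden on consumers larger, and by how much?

Market A: pre-tax P* = $77, Q* = 161; post-tax Q = 86; per-unit burden on consumers = $15.
Market B: pre-tax P* = $35, Q* = 217; post-tax Q = 184; per-unit burden on consumers = $16.5.
Difference: $15 vs $16.5 → market B is larger by $1.5.

Market B, by $1.5.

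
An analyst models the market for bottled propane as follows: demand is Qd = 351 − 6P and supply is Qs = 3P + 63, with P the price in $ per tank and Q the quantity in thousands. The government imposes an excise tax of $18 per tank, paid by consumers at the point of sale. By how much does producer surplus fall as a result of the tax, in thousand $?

Before the tax: set 351 − 6P = 3P + 63 → P* = $32, Q* = 159.
With the tax collected from consumers, demand (in seller-price terms) shifts: Qd = 351 − 6(P + 18).
Solving gives Q = 123 with consumers paying $38 and producers receiving $20 (the $18 wedge).
ΔPS is the trapezoid between Q = 123 and Q = 159 of height $12: ½ · (159 + 123) · 12 = $1692.

Producer surplus falls by $1692 thousand.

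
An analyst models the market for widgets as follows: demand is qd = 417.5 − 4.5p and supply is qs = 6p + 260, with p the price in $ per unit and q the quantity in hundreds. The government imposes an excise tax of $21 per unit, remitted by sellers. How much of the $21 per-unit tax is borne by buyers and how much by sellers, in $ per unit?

Buyers bear $12 per unit; sellers bear $9 per unit.

Without the tax, 417.5 − 4.5p = 6p + 260 gives 10.5p = 157.5, so p* = $15 and q* = 350.
With the tax collected from sellers, supply shifts: qs = 6(p − 21) + 260.
Solving gives q = 296 with buyers paying $27 and sellers receiving $6 (the $21 wedge).
Burden on buyers: $12; on sellers: $9. (They sum to $21.)
The less price-elastic side of the market bears the larger share of a per-unit tax.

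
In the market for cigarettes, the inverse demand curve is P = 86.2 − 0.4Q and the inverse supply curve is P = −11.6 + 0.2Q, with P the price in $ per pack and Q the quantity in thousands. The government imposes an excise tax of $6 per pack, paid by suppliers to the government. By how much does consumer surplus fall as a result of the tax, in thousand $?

Inverting to Q(P) form: Qd = 215.5 − 2.5P; Qs = 5P + 58.
Without the tax, 215.5 − 2.5P = 5P + 58 gives 7.5P = 157.5, so P* = $21 and Q* = 163.
With the tax collected from suppliers, supply shifts: Qs = 5(P − 6) + 58.
Solving gives Q = 153 with buyers paying $25 and suppliers receiving $19 (the $6 wedge).
ΔCS is the trapezoid between Q = 153 and Q = 163 of height $4: ½ · (163 + 153) · 4 = $632.

Consumer surplus falls by $632 thousand.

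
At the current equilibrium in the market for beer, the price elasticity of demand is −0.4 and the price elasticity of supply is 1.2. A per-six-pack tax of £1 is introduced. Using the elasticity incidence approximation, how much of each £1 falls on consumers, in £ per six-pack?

Consumers bear ≈ £0.75 per six-pack.

Incidence ratio: consumers' share ≈ εs / (εs + |εd|) = 1.2 / (1.2 + 0.4) = 0.75.
So consumers bear ≈ 0.75 × £1 = £0.75; sellers bear £0.25.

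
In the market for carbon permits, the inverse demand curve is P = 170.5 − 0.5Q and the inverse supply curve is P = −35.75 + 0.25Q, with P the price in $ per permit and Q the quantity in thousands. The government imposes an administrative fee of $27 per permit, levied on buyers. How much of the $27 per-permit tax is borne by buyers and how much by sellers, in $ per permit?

Inverting to Q(P) form: Qd = 341 − 2P; Qs = 4P + 143.
Without the tax, 341 − 2P = 4P + 143 gives 6P = 198, so P* = $33 and Q* = 275.
With the tax collected from buyers, demand (in seller-price terms) shifts: Qd = 341 − 2(P + 27).
New equilibrium: buyers pay $51, sellers receive $24, Q = 239. (Wedge: Pb − Ps = 27.)
Burden on buyers: $18; on sellers: $9. (They sum to $27.)

Buyers bear $18 per permit; sellers bear $9 per permit.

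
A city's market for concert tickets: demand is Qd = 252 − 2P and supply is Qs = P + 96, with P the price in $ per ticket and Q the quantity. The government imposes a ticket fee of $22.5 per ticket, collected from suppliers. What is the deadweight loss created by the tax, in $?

Deadweight loss = $168.75.

Before the tax: set 252 − 2P = P + 96 → P* = $52, Q* = 148.
With the tax collected from suppliers, supply shifts: Qs = (P − 22.5) + 96.
New equilibrium: buyers pay $59.5, suppliers receive $37, Q = 133. (Wedge: Pb − Ps = 22.5.)
Quantity falls by |ΔQ| = |148 − 133| = 15.
DWL = ½ · t · |ΔQ| = ½ · 22.5 · 15 = $168.75.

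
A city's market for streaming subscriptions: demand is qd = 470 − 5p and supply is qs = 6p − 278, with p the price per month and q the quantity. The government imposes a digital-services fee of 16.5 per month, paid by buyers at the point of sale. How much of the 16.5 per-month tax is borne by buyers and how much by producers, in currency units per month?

Buyers bear 9 per month; producers bear 7.5 per month.

Before the tax: set 470 − 5p = 6p − 278 → p* = 68, q* = 130.
With the tax collected from buyers, demand (in seller-price terms) shifts: qd = 470 − 5(p + 16.5).
New equilibrium: buyers pay 77, producers receive 60.5, q = 85. (Wedge: pb − ps = 16.5.)
Burden on buyers: 9; on producers: 7.5. (They sum to 16.5.)
The less price-elastic side of the market bears the larger share of a per-unit tax.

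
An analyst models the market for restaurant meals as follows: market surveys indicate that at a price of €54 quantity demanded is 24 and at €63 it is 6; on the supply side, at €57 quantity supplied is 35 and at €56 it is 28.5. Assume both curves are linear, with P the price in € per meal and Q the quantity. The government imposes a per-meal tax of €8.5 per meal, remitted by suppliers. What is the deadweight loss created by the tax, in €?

Demand slope: (6 − 24)/(63 − 54) = -2, so Qd = 132 − 2P.
Supply slope: (28.5 − 35)/(56 − 57) = 6.5, so Qs = 6.5P − 335.5.
Before the tax: set 132 − 2P = 6.5P − 335.5 → P* = €55, Q* = 22.
With the tax collected from suppliers, supply shifts: Qs = 6.5(P − 8.5) − 335.5.
New equilibrium: buyers pay €61.5, suppliers receive €53, Q = 9. (Wedge: Pb − Ps = 8.5.)
Quantity falls by |ΔQ| = |22 − 9| = 13.
DWL = ½ · t · |ΔQ| = ½ · 8.5 · 13 = €55.25.

Deadweight loss = €55.25.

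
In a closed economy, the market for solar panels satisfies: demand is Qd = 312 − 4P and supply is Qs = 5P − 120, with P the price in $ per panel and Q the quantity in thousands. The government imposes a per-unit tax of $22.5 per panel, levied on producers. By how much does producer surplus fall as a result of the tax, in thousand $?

Without the tax, 312 − 4P = 5P − 120 gives 9P = 432, so P* = $48 and Q* = 120.
With the tax collected from producers, supply shifts: Qs = 5(P − 22.5) − 120.
New equilibrium: consumers pay $60.5, producers receive $38, Q = 70. (Wedge: Pb − Ps = 22.5.)
ΔPS is the trapezoid between Q = 70 and Q = 120 of height $10: ½ · (120 + 70) · 10 = $950.

Producer surplus falls by $950 thousand.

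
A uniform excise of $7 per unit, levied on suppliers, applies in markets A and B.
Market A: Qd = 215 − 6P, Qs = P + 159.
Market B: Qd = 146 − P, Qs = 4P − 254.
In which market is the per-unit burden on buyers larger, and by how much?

Market B, by $4.6.

Market A: pre-tax P* = $8, Q* = 167; post-tax Q = 161; per-unit burden on buyers = $1.
Market B: pre-tax P* = $80, Q* = 66; post-tax Q = 60.4; per-unit burden on buyers = $5.6.
Difference: $1 vs $5.6 → market B is larger by $4.6.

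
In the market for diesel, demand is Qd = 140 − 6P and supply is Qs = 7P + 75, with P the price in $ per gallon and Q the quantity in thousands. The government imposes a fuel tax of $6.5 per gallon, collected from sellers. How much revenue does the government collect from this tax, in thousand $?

Tax revenue = $578.5 thousand.

Without the tax, 140 − 6P = 7P + 75 gives 13P = 65, so P* = $5 and Q* = 110.
With the tax collected from sellers, supply shifts: Qs = 7(P − 6.5) + 75.
New equilibrium: consumers pay $8.5, sellers receive $2, Q = 89. (Wedge: Pb − Ps = 6.5.)
Revenue = t · Q = 6.5 · 89 = $578.5.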